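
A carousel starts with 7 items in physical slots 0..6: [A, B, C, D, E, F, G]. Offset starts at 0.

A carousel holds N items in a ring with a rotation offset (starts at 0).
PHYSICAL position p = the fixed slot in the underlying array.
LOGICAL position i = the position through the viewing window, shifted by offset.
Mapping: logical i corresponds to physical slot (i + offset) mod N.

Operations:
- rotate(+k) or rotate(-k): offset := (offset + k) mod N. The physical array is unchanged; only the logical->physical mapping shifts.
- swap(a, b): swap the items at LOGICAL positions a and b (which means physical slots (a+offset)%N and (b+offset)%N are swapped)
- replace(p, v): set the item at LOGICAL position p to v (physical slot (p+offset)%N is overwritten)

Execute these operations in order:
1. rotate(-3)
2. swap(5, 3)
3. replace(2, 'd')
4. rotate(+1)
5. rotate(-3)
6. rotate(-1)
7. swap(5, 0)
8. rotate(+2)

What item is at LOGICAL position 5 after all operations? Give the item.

Answer: d

Derivation:
After op 1 (rotate(-3)): offset=4, physical=[A,B,C,D,E,F,G], logical=[E,F,G,A,B,C,D]
After op 2 (swap(5, 3)): offset=4, physical=[C,B,A,D,E,F,G], logical=[E,F,G,C,B,A,D]
After op 3 (replace(2, 'd')): offset=4, physical=[C,B,A,D,E,F,d], logical=[E,F,d,C,B,A,D]
After op 4 (rotate(+1)): offset=5, physical=[C,B,A,D,E,F,d], logical=[F,d,C,B,A,D,E]
After op 5 (rotate(-3)): offset=2, physical=[C,B,A,D,E,F,d], logical=[A,D,E,F,d,C,B]
After op 6 (rotate(-1)): offset=1, physical=[C,B,A,D,E,F,d], logical=[B,A,D,E,F,d,C]
After op 7 (swap(5, 0)): offset=1, physical=[C,d,A,D,E,F,B], logical=[d,A,D,E,F,B,C]
After op 8 (rotate(+2)): offset=3, physical=[C,d,A,D,E,F,B], logical=[D,E,F,B,C,d,A]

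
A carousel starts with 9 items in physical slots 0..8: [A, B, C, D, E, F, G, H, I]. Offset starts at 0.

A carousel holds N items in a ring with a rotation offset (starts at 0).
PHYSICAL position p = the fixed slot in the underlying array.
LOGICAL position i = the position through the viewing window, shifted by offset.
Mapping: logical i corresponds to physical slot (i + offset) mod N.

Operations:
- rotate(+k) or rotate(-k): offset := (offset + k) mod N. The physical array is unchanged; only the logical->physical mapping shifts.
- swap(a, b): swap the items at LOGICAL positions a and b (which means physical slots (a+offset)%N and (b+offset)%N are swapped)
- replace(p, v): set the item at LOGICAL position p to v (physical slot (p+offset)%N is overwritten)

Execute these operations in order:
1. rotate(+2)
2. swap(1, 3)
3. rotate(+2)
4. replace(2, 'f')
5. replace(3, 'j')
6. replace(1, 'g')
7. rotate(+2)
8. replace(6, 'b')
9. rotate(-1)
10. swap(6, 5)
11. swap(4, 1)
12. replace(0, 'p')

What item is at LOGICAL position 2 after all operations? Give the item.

After op 1 (rotate(+2)): offset=2, physical=[A,B,C,D,E,F,G,H,I], logical=[C,D,E,F,G,H,I,A,B]
After op 2 (swap(1, 3)): offset=2, physical=[A,B,C,F,E,D,G,H,I], logical=[C,F,E,D,G,H,I,A,B]
After op 3 (rotate(+2)): offset=4, physical=[A,B,C,F,E,D,G,H,I], logical=[E,D,G,H,I,A,B,C,F]
After op 4 (replace(2, 'f')): offset=4, physical=[A,B,C,F,E,D,f,H,I], logical=[E,D,f,H,I,A,B,C,F]
After op 5 (replace(3, 'j')): offset=4, physical=[A,B,C,F,E,D,f,j,I], logical=[E,D,f,j,I,A,B,C,F]
After op 6 (replace(1, 'g')): offset=4, physical=[A,B,C,F,E,g,f,j,I], logical=[E,g,f,j,I,A,B,C,F]
After op 7 (rotate(+2)): offset=6, physical=[A,B,C,F,E,g,f,j,I], logical=[f,j,I,A,B,C,F,E,g]
After op 8 (replace(6, 'b')): offset=6, physical=[A,B,C,b,E,g,f,j,I], logical=[f,j,I,A,B,C,b,E,g]
After op 9 (rotate(-1)): offset=5, physical=[A,B,C,b,E,g,f,j,I], logical=[g,f,j,I,A,B,C,b,E]
After op 10 (swap(6, 5)): offset=5, physical=[A,C,B,b,E,g,f,j,I], logical=[g,f,j,I,A,C,B,b,E]
After op 11 (swap(4, 1)): offset=5, physical=[f,C,B,b,E,g,A,j,I], logical=[g,A,j,I,f,C,B,b,E]
After op 12 (replace(0, 'p')): offset=5, physical=[f,C,B,b,E,p,A,j,I], logical=[p,A,j,I,f,C,B,b,E]

Answer: j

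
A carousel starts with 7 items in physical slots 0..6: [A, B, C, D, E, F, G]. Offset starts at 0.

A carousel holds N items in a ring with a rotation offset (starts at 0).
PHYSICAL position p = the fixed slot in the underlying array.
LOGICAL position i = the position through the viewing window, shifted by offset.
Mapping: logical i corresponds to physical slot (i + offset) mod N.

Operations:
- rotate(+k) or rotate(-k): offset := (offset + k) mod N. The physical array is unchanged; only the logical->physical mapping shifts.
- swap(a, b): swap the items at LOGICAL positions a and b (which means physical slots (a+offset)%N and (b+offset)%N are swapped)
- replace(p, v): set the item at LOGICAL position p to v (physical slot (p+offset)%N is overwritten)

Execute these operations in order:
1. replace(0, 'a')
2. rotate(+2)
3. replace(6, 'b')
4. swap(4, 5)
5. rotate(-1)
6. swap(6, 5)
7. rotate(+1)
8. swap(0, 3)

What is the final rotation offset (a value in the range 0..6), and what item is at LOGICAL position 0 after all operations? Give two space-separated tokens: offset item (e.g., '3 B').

After op 1 (replace(0, 'a')): offset=0, physical=[a,B,C,D,E,F,G], logical=[a,B,C,D,E,F,G]
After op 2 (rotate(+2)): offset=2, physical=[a,B,C,D,E,F,G], logical=[C,D,E,F,G,a,B]
After op 3 (replace(6, 'b')): offset=2, physical=[a,b,C,D,E,F,G], logical=[C,D,E,F,G,a,b]
After op 4 (swap(4, 5)): offset=2, physical=[G,b,C,D,E,F,a], logical=[C,D,E,F,a,G,b]
After op 5 (rotate(-1)): offset=1, physical=[G,b,C,D,E,F,a], logical=[b,C,D,E,F,a,G]
After op 6 (swap(6, 5)): offset=1, physical=[a,b,C,D,E,F,G], logical=[b,C,D,E,F,G,a]
After op 7 (rotate(+1)): offset=2, physical=[a,b,C,D,E,F,G], logical=[C,D,E,F,G,a,b]
After op 8 (swap(0, 3)): offset=2, physical=[a,b,F,D,E,C,G], logical=[F,D,E,C,G,a,b]

Answer: 2 F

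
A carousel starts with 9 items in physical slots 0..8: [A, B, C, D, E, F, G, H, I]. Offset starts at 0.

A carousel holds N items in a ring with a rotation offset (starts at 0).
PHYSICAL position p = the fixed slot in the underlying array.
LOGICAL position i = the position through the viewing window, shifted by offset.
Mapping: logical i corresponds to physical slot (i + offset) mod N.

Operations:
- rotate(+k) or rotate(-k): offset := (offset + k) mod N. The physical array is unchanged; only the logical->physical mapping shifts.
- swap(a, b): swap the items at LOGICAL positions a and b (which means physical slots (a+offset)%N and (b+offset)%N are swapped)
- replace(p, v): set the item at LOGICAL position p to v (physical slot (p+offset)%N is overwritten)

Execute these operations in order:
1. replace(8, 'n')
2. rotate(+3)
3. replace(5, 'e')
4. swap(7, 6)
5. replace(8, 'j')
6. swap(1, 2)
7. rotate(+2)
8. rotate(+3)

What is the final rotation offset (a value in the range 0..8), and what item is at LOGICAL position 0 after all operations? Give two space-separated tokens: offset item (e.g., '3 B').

After op 1 (replace(8, 'n')): offset=0, physical=[A,B,C,D,E,F,G,H,n], logical=[A,B,C,D,E,F,G,H,n]
After op 2 (rotate(+3)): offset=3, physical=[A,B,C,D,E,F,G,H,n], logical=[D,E,F,G,H,n,A,B,C]
After op 3 (replace(5, 'e')): offset=3, physical=[A,B,C,D,E,F,G,H,e], logical=[D,E,F,G,H,e,A,B,C]
After op 4 (swap(7, 6)): offset=3, physical=[B,A,C,D,E,F,G,H,e], logical=[D,E,F,G,H,e,B,A,C]
After op 5 (replace(8, 'j')): offset=3, physical=[B,A,j,D,E,F,G,H,e], logical=[D,E,F,G,H,e,B,A,j]
After op 6 (swap(1, 2)): offset=3, physical=[B,A,j,D,F,E,G,H,e], logical=[D,F,E,G,H,e,B,A,j]
After op 7 (rotate(+2)): offset=5, physical=[B,A,j,D,F,E,G,H,e], logical=[E,G,H,e,B,A,j,D,F]
After op 8 (rotate(+3)): offset=8, physical=[B,A,j,D,F,E,G,H,e], logical=[e,B,A,j,D,F,E,G,H]

Answer: 8 e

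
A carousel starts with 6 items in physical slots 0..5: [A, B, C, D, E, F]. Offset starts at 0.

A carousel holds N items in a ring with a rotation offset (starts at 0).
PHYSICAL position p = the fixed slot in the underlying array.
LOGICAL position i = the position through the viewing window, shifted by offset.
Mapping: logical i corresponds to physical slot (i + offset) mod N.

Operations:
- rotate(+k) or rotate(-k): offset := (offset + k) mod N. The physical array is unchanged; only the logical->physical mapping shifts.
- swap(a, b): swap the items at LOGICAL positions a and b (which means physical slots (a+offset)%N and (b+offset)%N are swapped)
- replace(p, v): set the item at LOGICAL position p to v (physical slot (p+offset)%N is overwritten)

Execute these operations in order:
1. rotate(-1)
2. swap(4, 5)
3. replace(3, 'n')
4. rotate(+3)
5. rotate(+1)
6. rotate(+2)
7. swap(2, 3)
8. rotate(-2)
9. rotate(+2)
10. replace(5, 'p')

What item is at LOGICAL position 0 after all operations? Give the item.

After op 1 (rotate(-1)): offset=5, physical=[A,B,C,D,E,F], logical=[F,A,B,C,D,E]
After op 2 (swap(4, 5)): offset=5, physical=[A,B,C,E,D,F], logical=[F,A,B,C,E,D]
After op 3 (replace(3, 'n')): offset=5, physical=[A,B,n,E,D,F], logical=[F,A,B,n,E,D]
After op 4 (rotate(+3)): offset=2, physical=[A,B,n,E,D,F], logical=[n,E,D,F,A,B]
After op 5 (rotate(+1)): offset=3, physical=[A,B,n,E,D,F], logical=[E,D,F,A,B,n]
After op 6 (rotate(+2)): offset=5, physical=[A,B,n,E,D,F], logical=[F,A,B,n,E,D]
After op 7 (swap(2, 3)): offset=5, physical=[A,n,B,E,D,F], logical=[F,A,n,B,E,D]
After op 8 (rotate(-2)): offset=3, physical=[A,n,B,E,D,F], logical=[E,D,F,A,n,B]
After op 9 (rotate(+2)): offset=5, physical=[A,n,B,E,D,F], logical=[F,A,n,B,E,D]
After op 10 (replace(5, 'p')): offset=5, physical=[A,n,B,E,p,F], logical=[F,A,n,B,E,p]

Answer: F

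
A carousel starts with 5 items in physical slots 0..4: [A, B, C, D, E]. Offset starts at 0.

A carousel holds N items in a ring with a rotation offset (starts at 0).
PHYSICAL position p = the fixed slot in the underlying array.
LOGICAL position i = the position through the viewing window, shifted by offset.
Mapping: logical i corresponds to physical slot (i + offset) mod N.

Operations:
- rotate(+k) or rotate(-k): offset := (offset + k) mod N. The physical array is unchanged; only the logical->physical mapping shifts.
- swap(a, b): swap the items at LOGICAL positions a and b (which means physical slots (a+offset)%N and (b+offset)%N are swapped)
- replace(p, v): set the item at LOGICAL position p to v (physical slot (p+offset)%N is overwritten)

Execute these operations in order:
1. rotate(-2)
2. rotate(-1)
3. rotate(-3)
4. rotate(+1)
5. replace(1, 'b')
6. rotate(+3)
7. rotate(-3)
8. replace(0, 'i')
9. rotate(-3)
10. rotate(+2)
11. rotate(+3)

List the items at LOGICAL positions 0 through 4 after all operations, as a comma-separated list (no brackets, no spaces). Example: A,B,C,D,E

Answer: C,D,E,i,b

Derivation:
After op 1 (rotate(-2)): offset=3, physical=[A,B,C,D,E], logical=[D,E,A,B,C]
After op 2 (rotate(-1)): offset=2, physical=[A,B,C,D,E], logical=[C,D,E,A,B]
After op 3 (rotate(-3)): offset=4, physical=[A,B,C,D,E], logical=[E,A,B,C,D]
After op 4 (rotate(+1)): offset=0, physical=[A,B,C,D,E], logical=[A,B,C,D,E]
After op 5 (replace(1, 'b')): offset=0, physical=[A,b,C,D,E], logical=[A,b,C,D,E]
After op 6 (rotate(+3)): offset=3, physical=[A,b,C,D,E], logical=[D,E,A,b,C]
After op 7 (rotate(-3)): offset=0, physical=[A,b,C,D,E], logical=[A,b,C,D,E]
After op 8 (replace(0, 'i')): offset=0, physical=[i,b,C,D,E], logical=[i,b,C,D,E]
After op 9 (rotate(-3)): offset=2, physical=[i,b,C,D,E], logical=[C,D,E,i,b]
After op 10 (rotate(+2)): offset=4, physical=[i,b,C,D,E], logical=[E,i,b,C,D]
After op 11 (rotate(+3)): offset=2, physical=[i,b,C,D,E], logical=[C,D,E,i,b]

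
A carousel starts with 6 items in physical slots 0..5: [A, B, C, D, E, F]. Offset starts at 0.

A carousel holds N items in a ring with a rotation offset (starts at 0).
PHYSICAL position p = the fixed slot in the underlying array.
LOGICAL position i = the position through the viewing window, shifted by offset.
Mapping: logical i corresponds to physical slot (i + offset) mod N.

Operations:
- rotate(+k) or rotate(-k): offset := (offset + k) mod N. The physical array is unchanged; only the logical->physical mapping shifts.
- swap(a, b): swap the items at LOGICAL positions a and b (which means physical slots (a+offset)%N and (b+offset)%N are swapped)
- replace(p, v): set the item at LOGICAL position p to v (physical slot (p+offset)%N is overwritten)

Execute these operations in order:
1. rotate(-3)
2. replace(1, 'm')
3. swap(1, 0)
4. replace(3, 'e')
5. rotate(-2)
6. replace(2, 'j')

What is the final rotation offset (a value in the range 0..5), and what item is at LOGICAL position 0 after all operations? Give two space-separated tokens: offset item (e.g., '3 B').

After op 1 (rotate(-3)): offset=3, physical=[A,B,C,D,E,F], logical=[D,E,F,A,B,C]
After op 2 (replace(1, 'm')): offset=3, physical=[A,B,C,D,m,F], logical=[D,m,F,A,B,C]
After op 3 (swap(1, 0)): offset=3, physical=[A,B,C,m,D,F], logical=[m,D,F,A,B,C]
After op 4 (replace(3, 'e')): offset=3, physical=[e,B,C,m,D,F], logical=[m,D,F,e,B,C]
After op 5 (rotate(-2)): offset=1, physical=[e,B,C,m,D,F], logical=[B,C,m,D,F,e]
After op 6 (replace(2, 'j')): offset=1, physical=[e,B,C,j,D,F], logical=[B,C,j,D,F,e]

Answer: 1 B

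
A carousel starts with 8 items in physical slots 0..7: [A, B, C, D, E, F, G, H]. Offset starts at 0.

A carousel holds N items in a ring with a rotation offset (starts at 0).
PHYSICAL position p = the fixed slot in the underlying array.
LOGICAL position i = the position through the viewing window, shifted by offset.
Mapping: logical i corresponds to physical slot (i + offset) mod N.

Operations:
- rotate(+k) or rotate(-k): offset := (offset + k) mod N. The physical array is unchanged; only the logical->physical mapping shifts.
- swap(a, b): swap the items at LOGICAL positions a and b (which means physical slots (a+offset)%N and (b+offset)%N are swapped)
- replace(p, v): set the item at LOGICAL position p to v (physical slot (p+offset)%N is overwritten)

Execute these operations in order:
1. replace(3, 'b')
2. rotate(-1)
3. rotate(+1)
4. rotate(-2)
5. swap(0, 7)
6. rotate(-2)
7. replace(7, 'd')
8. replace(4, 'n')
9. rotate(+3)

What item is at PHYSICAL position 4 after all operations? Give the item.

After op 1 (replace(3, 'b')): offset=0, physical=[A,B,C,b,E,F,G,H], logical=[A,B,C,b,E,F,G,H]
After op 2 (rotate(-1)): offset=7, physical=[A,B,C,b,E,F,G,H], logical=[H,A,B,C,b,E,F,G]
After op 3 (rotate(+1)): offset=0, physical=[A,B,C,b,E,F,G,H], logical=[A,B,C,b,E,F,G,H]
After op 4 (rotate(-2)): offset=6, physical=[A,B,C,b,E,F,G,H], logical=[G,H,A,B,C,b,E,F]
After op 5 (swap(0, 7)): offset=6, physical=[A,B,C,b,E,G,F,H], logical=[F,H,A,B,C,b,E,G]
After op 6 (rotate(-2)): offset=4, physical=[A,B,C,b,E,G,F,H], logical=[E,G,F,H,A,B,C,b]
After op 7 (replace(7, 'd')): offset=4, physical=[A,B,C,d,E,G,F,H], logical=[E,G,F,H,A,B,C,d]
After op 8 (replace(4, 'n')): offset=4, physical=[n,B,C,d,E,G,F,H], logical=[E,G,F,H,n,B,C,d]
After op 9 (rotate(+3)): offset=7, physical=[n,B,C,d,E,G,F,H], logical=[H,n,B,C,d,E,G,F]

Answer: E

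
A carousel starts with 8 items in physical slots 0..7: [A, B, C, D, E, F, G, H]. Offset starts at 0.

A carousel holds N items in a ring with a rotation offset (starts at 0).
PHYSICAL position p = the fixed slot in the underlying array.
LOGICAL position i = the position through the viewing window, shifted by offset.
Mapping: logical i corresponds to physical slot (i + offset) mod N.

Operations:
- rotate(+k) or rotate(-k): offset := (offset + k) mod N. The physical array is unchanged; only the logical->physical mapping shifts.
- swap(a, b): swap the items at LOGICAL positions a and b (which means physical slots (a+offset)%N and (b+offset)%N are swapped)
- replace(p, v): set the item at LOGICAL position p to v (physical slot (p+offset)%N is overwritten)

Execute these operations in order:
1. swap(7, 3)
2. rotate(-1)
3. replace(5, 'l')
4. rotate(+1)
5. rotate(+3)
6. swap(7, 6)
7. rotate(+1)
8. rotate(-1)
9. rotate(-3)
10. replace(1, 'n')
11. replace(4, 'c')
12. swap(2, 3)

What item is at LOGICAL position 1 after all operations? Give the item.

Answer: n

Derivation:
After op 1 (swap(7, 3)): offset=0, physical=[A,B,C,H,E,F,G,D], logical=[A,B,C,H,E,F,G,D]
After op 2 (rotate(-1)): offset=7, physical=[A,B,C,H,E,F,G,D], logical=[D,A,B,C,H,E,F,G]
After op 3 (replace(5, 'l')): offset=7, physical=[A,B,C,H,l,F,G,D], logical=[D,A,B,C,H,l,F,G]
After op 4 (rotate(+1)): offset=0, physical=[A,B,C,H,l,F,G,D], logical=[A,B,C,H,l,F,G,D]
After op 5 (rotate(+3)): offset=3, physical=[A,B,C,H,l,F,G,D], logical=[H,l,F,G,D,A,B,C]
After op 6 (swap(7, 6)): offset=3, physical=[A,C,B,H,l,F,G,D], logical=[H,l,F,G,D,A,C,B]
After op 7 (rotate(+1)): offset=4, physical=[A,C,B,H,l,F,G,D], logical=[l,F,G,D,A,C,B,H]
After op 8 (rotate(-1)): offset=3, physical=[A,C,B,H,l,F,G,D], logical=[H,l,F,G,D,A,C,B]
After op 9 (rotate(-3)): offset=0, physical=[A,C,B,H,l,F,G,D], logical=[A,C,B,H,l,F,G,D]
After op 10 (replace(1, 'n')): offset=0, physical=[A,n,B,H,l,F,G,D], logical=[A,n,B,H,l,F,G,D]
After op 11 (replace(4, 'c')): offset=0, physical=[A,n,B,H,c,F,G,D], logical=[A,n,B,H,c,F,G,D]
After op 12 (swap(2, 3)): offset=0, physical=[A,n,H,B,c,F,G,D], logical=[A,n,H,B,c,F,G,D]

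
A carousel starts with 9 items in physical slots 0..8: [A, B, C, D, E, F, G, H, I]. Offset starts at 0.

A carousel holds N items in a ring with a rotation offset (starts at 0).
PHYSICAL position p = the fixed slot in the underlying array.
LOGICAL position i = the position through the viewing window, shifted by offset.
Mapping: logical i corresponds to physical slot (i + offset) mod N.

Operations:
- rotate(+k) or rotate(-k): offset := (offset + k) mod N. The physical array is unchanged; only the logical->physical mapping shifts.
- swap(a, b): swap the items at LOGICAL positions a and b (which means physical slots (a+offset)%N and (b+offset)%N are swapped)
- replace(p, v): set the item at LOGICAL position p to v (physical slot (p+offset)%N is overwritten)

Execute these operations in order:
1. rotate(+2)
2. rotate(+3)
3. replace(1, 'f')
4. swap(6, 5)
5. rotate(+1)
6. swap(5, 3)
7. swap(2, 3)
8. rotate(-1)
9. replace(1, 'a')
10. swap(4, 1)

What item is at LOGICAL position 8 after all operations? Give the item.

After op 1 (rotate(+2)): offset=2, physical=[A,B,C,D,E,F,G,H,I], logical=[C,D,E,F,G,H,I,A,B]
After op 2 (rotate(+3)): offset=5, physical=[A,B,C,D,E,F,G,H,I], logical=[F,G,H,I,A,B,C,D,E]
After op 3 (replace(1, 'f')): offset=5, physical=[A,B,C,D,E,F,f,H,I], logical=[F,f,H,I,A,B,C,D,E]
After op 4 (swap(6, 5)): offset=5, physical=[A,C,B,D,E,F,f,H,I], logical=[F,f,H,I,A,C,B,D,E]
After op 5 (rotate(+1)): offset=6, physical=[A,C,B,D,E,F,f,H,I], logical=[f,H,I,A,C,B,D,E,F]
After op 6 (swap(5, 3)): offset=6, physical=[B,C,A,D,E,F,f,H,I], logical=[f,H,I,B,C,A,D,E,F]
After op 7 (swap(2, 3)): offset=6, physical=[I,C,A,D,E,F,f,H,B], logical=[f,H,B,I,C,A,D,E,F]
After op 8 (rotate(-1)): offset=5, physical=[I,C,A,D,E,F,f,H,B], logical=[F,f,H,B,I,C,A,D,E]
After op 9 (replace(1, 'a')): offset=5, physical=[I,C,A,D,E,F,a,H,B], logical=[F,a,H,B,I,C,A,D,E]
After op 10 (swap(4, 1)): offset=5, physical=[a,C,A,D,E,F,I,H,B], logical=[F,I,H,B,a,C,A,D,E]

Answer: E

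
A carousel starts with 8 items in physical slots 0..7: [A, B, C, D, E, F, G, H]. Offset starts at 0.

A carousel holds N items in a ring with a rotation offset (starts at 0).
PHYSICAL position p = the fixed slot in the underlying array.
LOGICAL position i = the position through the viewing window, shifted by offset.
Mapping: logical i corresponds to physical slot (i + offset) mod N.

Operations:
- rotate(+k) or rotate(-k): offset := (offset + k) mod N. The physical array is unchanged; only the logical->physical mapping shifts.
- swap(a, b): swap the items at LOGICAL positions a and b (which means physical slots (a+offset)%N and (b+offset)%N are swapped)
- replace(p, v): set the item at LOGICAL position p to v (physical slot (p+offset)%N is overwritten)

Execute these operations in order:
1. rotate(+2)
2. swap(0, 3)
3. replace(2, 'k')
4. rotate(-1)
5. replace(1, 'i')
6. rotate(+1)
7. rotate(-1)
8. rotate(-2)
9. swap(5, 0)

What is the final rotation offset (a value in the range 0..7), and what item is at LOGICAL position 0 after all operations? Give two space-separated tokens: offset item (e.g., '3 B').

Answer: 7 k

Derivation:
After op 1 (rotate(+2)): offset=2, physical=[A,B,C,D,E,F,G,H], logical=[C,D,E,F,G,H,A,B]
After op 2 (swap(0, 3)): offset=2, physical=[A,B,F,D,E,C,G,H], logical=[F,D,E,C,G,H,A,B]
After op 3 (replace(2, 'k')): offset=2, physical=[A,B,F,D,k,C,G,H], logical=[F,D,k,C,G,H,A,B]
After op 4 (rotate(-1)): offset=1, physical=[A,B,F,D,k,C,G,H], logical=[B,F,D,k,C,G,H,A]
After op 5 (replace(1, 'i')): offset=1, physical=[A,B,i,D,k,C,G,H], logical=[B,i,D,k,C,G,H,A]
After op 6 (rotate(+1)): offset=2, physical=[A,B,i,D,k,C,G,H], logical=[i,D,k,C,G,H,A,B]
After op 7 (rotate(-1)): offset=1, physical=[A,B,i,D,k,C,G,H], logical=[B,i,D,k,C,G,H,A]
After op 8 (rotate(-2)): offset=7, physical=[A,B,i,D,k,C,G,H], logical=[H,A,B,i,D,k,C,G]
After op 9 (swap(5, 0)): offset=7, physical=[A,B,i,D,H,C,G,k], logical=[k,A,B,i,D,H,C,G]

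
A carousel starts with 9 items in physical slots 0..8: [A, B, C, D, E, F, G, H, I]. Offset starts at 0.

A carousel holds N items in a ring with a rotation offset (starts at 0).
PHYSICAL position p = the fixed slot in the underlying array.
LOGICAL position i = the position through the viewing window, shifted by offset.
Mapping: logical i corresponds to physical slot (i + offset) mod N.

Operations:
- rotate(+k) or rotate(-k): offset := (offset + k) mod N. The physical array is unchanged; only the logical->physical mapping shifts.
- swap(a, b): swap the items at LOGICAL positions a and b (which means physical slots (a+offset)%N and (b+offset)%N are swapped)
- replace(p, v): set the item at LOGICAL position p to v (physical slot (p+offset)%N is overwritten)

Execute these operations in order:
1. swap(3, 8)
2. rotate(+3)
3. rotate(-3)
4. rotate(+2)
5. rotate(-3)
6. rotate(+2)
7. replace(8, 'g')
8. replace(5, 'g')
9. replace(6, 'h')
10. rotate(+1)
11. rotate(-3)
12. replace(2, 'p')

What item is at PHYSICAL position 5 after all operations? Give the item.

Answer: F

Derivation:
After op 1 (swap(3, 8)): offset=0, physical=[A,B,C,I,E,F,G,H,D], logical=[A,B,C,I,E,F,G,H,D]
After op 2 (rotate(+3)): offset=3, physical=[A,B,C,I,E,F,G,H,D], logical=[I,E,F,G,H,D,A,B,C]
After op 3 (rotate(-3)): offset=0, physical=[A,B,C,I,E,F,G,H,D], logical=[A,B,C,I,E,F,G,H,D]
After op 4 (rotate(+2)): offset=2, physical=[A,B,C,I,E,F,G,H,D], logical=[C,I,E,F,G,H,D,A,B]
After op 5 (rotate(-3)): offset=8, physical=[A,B,C,I,E,F,G,H,D], logical=[D,A,B,C,I,E,F,G,H]
After op 6 (rotate(+2)): offset=1, physical=[A,B,C,I,E,F,G,H,D], logical=[B,C,I,E,F,G,H,D,A]
After op 7 (replace(8, 'g')): offset=1, physical=[g,B,C,I,E,F,G,H,D], logical=[B,C,I,E,F,G,H,D,g]
After op 8 (replace(5, 'g')): offset=1, physical=[g,B,C,I,E,F,g,H,D], logical=[B,C,I,E,F,g,H,D,g]
After op 9 (replace(6, 'h')): offset=1, physical=[g,B,C,I,E,F,g,h,D], logical=[B,C,I,E,F,g,h,D,g]
After op 10 (rotate(+1)): offset=2, physical=[g,B,C,I,E,F,g,h,D], logical=[C,I,E,F,g,h,D,g,B]
After op 11 (rotate(-3)): offset=8, physical=[g,B,C,I,E,F,g,h,D], logical=[D,g,B,C,I,E,F,g,h]
After op 12 (replace(2, 'p')): offset=8, physical=[g,p,C,I,E,F,g,h,D], logical=[D,g,p,C,I,E,F,g,h]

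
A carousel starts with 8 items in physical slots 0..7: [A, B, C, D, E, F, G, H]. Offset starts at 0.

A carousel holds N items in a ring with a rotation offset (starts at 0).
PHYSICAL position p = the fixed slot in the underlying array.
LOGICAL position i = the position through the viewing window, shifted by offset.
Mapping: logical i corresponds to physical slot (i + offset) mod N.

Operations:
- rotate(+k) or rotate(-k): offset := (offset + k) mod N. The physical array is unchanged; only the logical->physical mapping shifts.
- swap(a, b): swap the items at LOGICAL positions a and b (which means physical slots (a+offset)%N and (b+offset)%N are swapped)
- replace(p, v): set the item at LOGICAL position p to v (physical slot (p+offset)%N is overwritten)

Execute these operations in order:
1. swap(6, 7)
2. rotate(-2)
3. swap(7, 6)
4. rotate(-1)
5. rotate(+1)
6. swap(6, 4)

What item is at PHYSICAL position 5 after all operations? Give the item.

Answer: E

Derivation:
After op 1 (swap(6, 7)): offset=0, physical=[A,B,C,D,E,F,H,G], logical=[A,B,C,D,E,F,H,G]
After op 2 (rotate(-2)): offset=6, physical=[A,B,C,D,E,F,H,G], logical=[H,G,A,B,C,D,E,F]
After op 3 (swap(7, 6)): offset=6, physical=[A,B,C,D,F,E,H,G], logical=[H,G,A,B,C,D,F,E]
After op 4 (rotate(-1)): offset=5, physical=[A,B,C,D,F,E,H,G], logical=[E,H,G,A,B,C,D,F]
After op 5 (rotate(+1)): offset=6, physical=[A,B,C,D,F,E,H,G], logical=[H,G,A,B,C,D,F,E]
After op 6 (swap(6, 4)): offset=6, physical=[A,B,F,D,C,E,H,G], logical=[H,G,A,B,F,D,C,E]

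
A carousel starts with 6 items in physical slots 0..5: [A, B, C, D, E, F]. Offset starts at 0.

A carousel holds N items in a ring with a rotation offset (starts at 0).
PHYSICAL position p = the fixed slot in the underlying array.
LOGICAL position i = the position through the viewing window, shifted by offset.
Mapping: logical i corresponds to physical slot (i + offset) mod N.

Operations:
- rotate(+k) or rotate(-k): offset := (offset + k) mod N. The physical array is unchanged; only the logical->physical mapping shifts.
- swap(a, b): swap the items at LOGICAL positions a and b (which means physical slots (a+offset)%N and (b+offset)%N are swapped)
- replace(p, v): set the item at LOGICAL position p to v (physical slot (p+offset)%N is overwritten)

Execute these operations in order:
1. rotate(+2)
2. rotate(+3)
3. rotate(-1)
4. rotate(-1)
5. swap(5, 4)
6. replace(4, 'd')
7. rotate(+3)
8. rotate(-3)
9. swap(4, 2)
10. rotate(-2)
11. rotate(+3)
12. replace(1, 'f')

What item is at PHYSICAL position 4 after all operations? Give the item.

Answer: E

Derivation:
After op 1 (rotate(+2)): offset=2, physical=[A,B,C,D,E,F], logical=[C,D,E,F,A,B]
After op 2 (rotate(+3)): offset=5, physical=[A,B,C,D,E,F], logical=[F,A,B,C,D,E]
After op 3 (rotate(-1)): offset=4, physical=[A,B,C,D,E,F], logical=[E,F,A,B,C,D]
After op 4 (rotate(-1)): offset=3, physical=[A,B,C,D,E,F], logical=[D,E,F,A,B,C]
After op 5 (swap(5, 4)): offset=3, physical=[A,C,B,D,E,F], logical=[D,E,F,A,C,B]
After op 6 (replace(4, 'd')): offset=3, physical=[A,d,B,D,E,F], logical=[D,E,F,A,d,B]
After op 7 (rotate(+3)): offset=0, physical=[A,d,B,D,E,F], logical=[A,d,B,D,E,F]
After op 8 (rotate(-3)): offset=3, physical=[A,d,B,D,E,F], logical=[D,E,F,A,d,B]
After op 9 (swap(4, 2)): offset=3, physical=[A,F,B,D,E,d], logical=[D,E,d,A,F,B]
After op 10 (rotate(-2)): offset=1, physical=[A,F,B,D,E,d], logical=[F,B,D,E,d,A]
After op 11 (rotate(+3)): offset=4, physical=[A,F,B,D,E,d], logical=[E,d,A,F,B,D]
After op 12 (replace(1, 'f')): offset=4, physical=[A,F,B,D,E,f], logical=[E,f,A,F,B,D]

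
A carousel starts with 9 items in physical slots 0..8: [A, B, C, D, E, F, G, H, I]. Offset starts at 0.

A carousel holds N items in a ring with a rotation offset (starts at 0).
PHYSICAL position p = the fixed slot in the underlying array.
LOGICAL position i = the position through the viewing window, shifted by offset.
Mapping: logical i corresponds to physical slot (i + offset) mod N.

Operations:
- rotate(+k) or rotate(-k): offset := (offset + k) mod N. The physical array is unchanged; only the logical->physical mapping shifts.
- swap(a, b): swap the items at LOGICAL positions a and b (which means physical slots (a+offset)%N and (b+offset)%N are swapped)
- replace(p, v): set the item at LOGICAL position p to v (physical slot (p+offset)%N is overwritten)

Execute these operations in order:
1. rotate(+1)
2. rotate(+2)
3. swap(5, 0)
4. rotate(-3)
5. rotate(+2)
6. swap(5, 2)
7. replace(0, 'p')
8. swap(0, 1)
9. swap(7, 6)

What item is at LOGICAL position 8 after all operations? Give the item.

Answer: B

Derivation:
After op 1 (rotate(+1)): offset=1, physical=[A,B,C,D,E,F,G,H,I], logical=[B,C,D,E,F,G,H,I,A]
After op 2 (rotate(+2)): offset=3, physical=[A,B,C,D,E,F,G,H,I], logical=[D,E,F,G,H,I,A,B,C]
After op 3 (swap(5, 0)): offset=3, physical=[A,B,C,I,E,F,G,H,D], logical=[I,E,F,G,H,D,A,B,C]
After op 4 (rotate(-3)): offset=0, physical=[A,B,C,I,E,F,G,H,D], logical=[A,B,C,I,E,F,G,H,D]
After op 5 (rotate(+2)): offset=2, physical=[A,B,C,I,E,F,G,H,D], logical=[C,I,E,F,G,H,D,A,B]
After op 6 (swap(5, 2)): offset=2, physical=[A,B,C,I,H,F,G,E,D], logical=[C,I,H,F,G,E,D,A,B]
After op 7 (replace(0, 'p')): offset=2, physical=[A,B,p,I,H,F,G,E,D], logical=[p,I,H,F,G,E,D,A,B]
After op 8 (swap(0, 1)): offset=2, physical=[A,B,I,p,H,F,G,E,D], logical=[I,p,H,F,G,E,D,A,B]
After op 9 (swap(7, 6)): offset=2, physical=[D,B,I,p,H,F,G,E,A], logical=[I,p,H,F,G,E,A,D,B]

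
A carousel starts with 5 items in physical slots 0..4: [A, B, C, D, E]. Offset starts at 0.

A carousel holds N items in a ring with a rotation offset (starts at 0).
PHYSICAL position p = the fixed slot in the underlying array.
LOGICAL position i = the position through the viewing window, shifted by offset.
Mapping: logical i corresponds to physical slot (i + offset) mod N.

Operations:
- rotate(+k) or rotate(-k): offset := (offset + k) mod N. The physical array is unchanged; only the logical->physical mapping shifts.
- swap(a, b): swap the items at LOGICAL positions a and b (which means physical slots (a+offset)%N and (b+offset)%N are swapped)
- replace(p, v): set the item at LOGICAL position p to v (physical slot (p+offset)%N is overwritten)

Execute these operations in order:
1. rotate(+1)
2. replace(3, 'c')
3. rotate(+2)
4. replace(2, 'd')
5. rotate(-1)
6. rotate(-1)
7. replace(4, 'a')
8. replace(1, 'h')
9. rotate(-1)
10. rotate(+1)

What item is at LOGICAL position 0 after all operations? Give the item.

Answer: B

Derivation:
After op 1 (rotate(+1)): offset=1, physical=[A,B,C,D,E], logical=[B,C,D,E,A]
After op 2 (replace(3, 'c')): offset=1, physical=[A,B,C,D,c], logical=[B,C,D,c,A]
After op 3 (rotate(+2)): offset=3, physical=[A,B,C,D,c], logical=[D,c,A,B,C]
After op 4 (replace(2, 'd')): offset=3, physical=[d,B,C,D,c], logical=[D,c,d,B,C]
After op 5 (rotate(-1)): offset=2, physical=[d,B,C,D,c], logical=[C,D,c,d,B]
After op 6 (rotate(-1)): offset=1, physical=[d,B,C,D,c], logical=[B,C,D,c,d]
After op 7 (replace(4, 'a')): offset=1, physical=[a,B,C,D,c], logical=[B,C,D,c,a]
After op 8 (replace(1, 'h')): offset=1, physical=[a,B,h,D,c], logical=[B,h,D,c,a]
After op 9 (rotate(-1)): offset=0, physical=[a,B,h,D,c], logical=[a,B,h,D,c]
After op 10 (rotate(+1)): offset=1, physical=[a,B,h,D,c], logical=[B,h,D,c,a]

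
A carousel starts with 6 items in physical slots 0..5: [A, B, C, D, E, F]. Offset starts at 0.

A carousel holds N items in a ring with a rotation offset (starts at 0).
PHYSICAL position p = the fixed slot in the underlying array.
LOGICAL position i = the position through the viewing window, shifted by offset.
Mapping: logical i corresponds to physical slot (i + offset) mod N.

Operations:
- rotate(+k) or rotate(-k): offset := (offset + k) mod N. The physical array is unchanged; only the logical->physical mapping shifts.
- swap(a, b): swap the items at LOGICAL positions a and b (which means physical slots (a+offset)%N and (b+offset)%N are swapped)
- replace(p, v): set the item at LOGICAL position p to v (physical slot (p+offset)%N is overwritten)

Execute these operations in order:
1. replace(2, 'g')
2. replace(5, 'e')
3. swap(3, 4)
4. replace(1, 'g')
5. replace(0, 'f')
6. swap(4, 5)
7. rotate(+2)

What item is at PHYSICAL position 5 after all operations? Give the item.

After op 1 (replace(2, 'g')): offset=0, physical=[A,B,g,D,E,F], logical=[A,B,g,D,E,F]
After op 2 (replace(5, 'e')): offset=0, physical=[A,B,g,D,E,e], logical=[A,B,g,D,E,e]
After op 3 (swap(3, 4)): offset=0, physical=[A,B,g,E,D,e], logical=[A,B,g,E,D,e]
After op 4 (replace(1, 'g')): offset=0, physical=[A,g,g,E,D,e], logical=[A,g,g,E,D,e]
After op 5 (replace(0, 'f')): offset=0, physical=[f,g,g,E,D,e], logical=[f,g,g,E,D,e]
After op 6 (swap(4, 5)): offset=0, physical=[f,g,g,E,e,D], logical=[f,g,g,E,e,D]
After op 7 (rotate(+2)): offset=2, physical=[f,g,g,E,e,D], logical=[g,E,e,D,f,g]

Answer: D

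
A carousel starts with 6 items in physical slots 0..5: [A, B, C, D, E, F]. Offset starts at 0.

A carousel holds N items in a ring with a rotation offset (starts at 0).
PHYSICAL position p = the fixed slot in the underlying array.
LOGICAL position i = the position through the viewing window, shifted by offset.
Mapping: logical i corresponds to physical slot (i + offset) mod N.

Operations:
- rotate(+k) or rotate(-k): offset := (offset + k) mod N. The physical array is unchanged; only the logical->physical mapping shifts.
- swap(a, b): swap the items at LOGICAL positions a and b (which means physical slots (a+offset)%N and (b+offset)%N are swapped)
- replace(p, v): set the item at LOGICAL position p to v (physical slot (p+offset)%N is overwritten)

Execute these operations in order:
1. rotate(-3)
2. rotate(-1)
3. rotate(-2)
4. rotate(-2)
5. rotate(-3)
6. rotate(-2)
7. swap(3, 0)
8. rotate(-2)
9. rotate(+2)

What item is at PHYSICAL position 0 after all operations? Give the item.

Answer: A

Derivation:
After op 1 (rotate(-3)): offset=3, physical=[A,B,C,D,E,F], logical=[D,E,F,A,B,C]
After op 2 (rotate(-1)): offset=2, physical=[A,B,C,D,E,F], logical=[C,D,E,F,A,B]
After op 3 (rotate(-2)): offset=0, physical=[A,B,C,D,E,F], logical=[A,B,C,D,E,F]
After op 4 (rotate(-2)): offset=4, physical=[A,B,C,D,E,F], logical=[E,F,A,B,C,D]
After op 5 (rotate(-3)): offset=1, physical=[A,B,C,D,E,F], logical=[B,C,D,E,F,A]
After op 6 (rotate(-2)): offset=5, physical=[A,B,C,D,E,F], logical=[F,A,B,C,D,E]
After op 7 (swap(3, 0)): offset=5, physical=[A,B,F,D,E,C], logical=[C,A,B,F,D,E]
After op 8 (rotate(-2)): offset=3, physical=[A,B,F,D,E,C], logical=[D,E,C,A,B,F]
After op 9 (rotate(+2)): offset=5, physical=[A,B,F,D,E,C], logical=[C,A,B,F,D,E]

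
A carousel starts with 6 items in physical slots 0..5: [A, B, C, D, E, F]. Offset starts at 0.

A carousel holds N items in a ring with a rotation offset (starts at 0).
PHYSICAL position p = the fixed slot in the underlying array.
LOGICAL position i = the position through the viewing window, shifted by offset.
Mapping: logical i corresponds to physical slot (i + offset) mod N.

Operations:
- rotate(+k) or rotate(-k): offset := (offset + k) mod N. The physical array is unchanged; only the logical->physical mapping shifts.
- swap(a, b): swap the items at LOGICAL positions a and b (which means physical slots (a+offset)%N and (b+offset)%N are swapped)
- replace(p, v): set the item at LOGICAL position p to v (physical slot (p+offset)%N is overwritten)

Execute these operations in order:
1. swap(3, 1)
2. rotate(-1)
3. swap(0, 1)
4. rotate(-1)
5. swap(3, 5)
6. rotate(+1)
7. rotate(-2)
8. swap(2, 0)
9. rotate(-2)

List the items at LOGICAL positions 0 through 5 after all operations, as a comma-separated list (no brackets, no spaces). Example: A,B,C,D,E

Answer: B,C,A,E,D,F

Derivation:
After op 1 (swap(3, 1)): offset=0, physical=[A,D,C,B,E,F], logical=[A,D,C,B,E,F]
After op 2 (rotate(-1)): offset=5, physical=[A,D,C,B,E,F], logical=[F,A,D,C,B,E]
After op 3 (swap(0, 1)): offset=5, physical=[F,D,C,B,E,A], logical=[A,F,D,C,B,E]
After op 4 (rotate(-1)): offset=4, physical=[F,D,C,B,E,A], logical=[E,A,F,D,C,B]
After op 5 (swap(3, 5)): offset=4, physical=[F,B,C,D,E,A], logical=[E,A,F,B,C,D]
After op 6 (rotate(+1)): offset=5, physical=[F,B,C,D,E,A], logical=[A,F,B,C,D,E]
After op 7 (rotate(-2)): offset=3, physical=[F,B,C,D,E,A], logical=[D,E,A,F,B,C]
After op 8 (swap(2, 0)): offset=3, physical=[F,B,C,A,E,D], logical=[A,E,D,F,B,C]
After op 9 (rotate(-2)): offset=1, physical=[F,B,C,A,E,D], logical=[B,C,A,E,D,F]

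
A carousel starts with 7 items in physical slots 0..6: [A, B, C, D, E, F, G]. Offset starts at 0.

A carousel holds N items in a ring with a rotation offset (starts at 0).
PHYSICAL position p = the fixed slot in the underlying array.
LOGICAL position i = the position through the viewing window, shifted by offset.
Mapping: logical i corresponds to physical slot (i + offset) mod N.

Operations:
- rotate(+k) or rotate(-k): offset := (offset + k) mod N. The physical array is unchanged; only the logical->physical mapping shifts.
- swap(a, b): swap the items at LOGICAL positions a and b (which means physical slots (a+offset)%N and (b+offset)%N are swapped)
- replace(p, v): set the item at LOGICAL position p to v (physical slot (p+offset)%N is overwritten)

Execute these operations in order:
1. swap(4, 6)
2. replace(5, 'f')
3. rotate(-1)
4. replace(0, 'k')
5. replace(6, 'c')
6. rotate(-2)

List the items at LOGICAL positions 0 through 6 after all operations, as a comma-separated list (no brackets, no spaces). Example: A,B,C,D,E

After op 1 (swap(4, 6)): offset=0, physical=[A,B,C,D,G,F,E], logical=[A,B,C,D,G,F,E]
After op 2 (replace(5, 'f')): offset=0, physical=[A,B,C,D,G,f,E], logical=[A,B,C,D,G,f,E]
After op 3 (rotate(-1)): offset=6, physical=[A,B,C,D,G,f,E], logical=[E,A,B,C,D,G,f]
After op 4 (replace(0, 'k')): offset=6, physical=[A,B,C,D,G,f,k], logical=[k,A,B,C,D,G,f]
After op 5 (replace(6, 'c')): offset=6, physical=[A,B,C,D,G,c,k], logical=[k,A,B,C,D,G,c]
After op 6 (rotate(-2)): offset=4, physical=[A,B,C,D,G,c,k], logical=[G,c,k,A,B,C,D]

Answer: G,c,k,A,B,C,D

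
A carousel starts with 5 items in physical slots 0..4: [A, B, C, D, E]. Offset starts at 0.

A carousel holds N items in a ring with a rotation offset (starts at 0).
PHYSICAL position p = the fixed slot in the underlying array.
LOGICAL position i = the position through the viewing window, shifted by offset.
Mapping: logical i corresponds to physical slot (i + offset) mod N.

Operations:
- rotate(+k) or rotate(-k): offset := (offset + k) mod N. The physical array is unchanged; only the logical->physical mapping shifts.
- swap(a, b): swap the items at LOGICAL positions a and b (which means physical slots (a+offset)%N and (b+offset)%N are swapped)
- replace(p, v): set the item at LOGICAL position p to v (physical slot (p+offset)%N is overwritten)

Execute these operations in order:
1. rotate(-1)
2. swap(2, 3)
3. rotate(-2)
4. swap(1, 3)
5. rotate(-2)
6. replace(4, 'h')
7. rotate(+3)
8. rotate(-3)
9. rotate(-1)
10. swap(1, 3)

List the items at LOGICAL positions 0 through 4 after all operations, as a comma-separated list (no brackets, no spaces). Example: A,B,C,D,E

Answer: h,B,C,D,A

Derivation:
After op 1 (rotate(-1)): offset=4, physical=[A,B,C,D,E], logical=[E,A,B,C,D]
After op 2 (swap(2, 3)): offset=4, physical=[A,C,B,D,E], logical=[E,A,C,B,D]
After op 3 (rotate(-2)): offset=2, physical=[A,C,B,D,E], logical=[B,D,E,A,C]
After op 4 (swap(1, 3)): offset=2, physical=[D,C,B,A,E], logical=[B,A,E,D,C]
After op 5 (rotate(-2)): offset=0, physical=[D,C,B,A,E], logical=[D,C,B,A,E]
After op 6 (replace(4, 'h')): offset=0, physical=[D,C,B,A,h], logical=[D,C,B,A,h]
After op 7 (rotate(+3)): offset=3, physical=[D,C,B,A,h], logical=[A,h,D,C,B]
After op 8 (rotate(-3)): offset=0, physical=[D,C,B,A,h], logical=[D,C,B,A,h]
After op 9 (rotate(-1)): offset=4, physical=[D,C,B,A,h], logical=[h,D,C,B,A]
After op 10 (swap(1, 3)): offset=4, physical=[B,C,D,A,h], logical=[h,B,C,D,A]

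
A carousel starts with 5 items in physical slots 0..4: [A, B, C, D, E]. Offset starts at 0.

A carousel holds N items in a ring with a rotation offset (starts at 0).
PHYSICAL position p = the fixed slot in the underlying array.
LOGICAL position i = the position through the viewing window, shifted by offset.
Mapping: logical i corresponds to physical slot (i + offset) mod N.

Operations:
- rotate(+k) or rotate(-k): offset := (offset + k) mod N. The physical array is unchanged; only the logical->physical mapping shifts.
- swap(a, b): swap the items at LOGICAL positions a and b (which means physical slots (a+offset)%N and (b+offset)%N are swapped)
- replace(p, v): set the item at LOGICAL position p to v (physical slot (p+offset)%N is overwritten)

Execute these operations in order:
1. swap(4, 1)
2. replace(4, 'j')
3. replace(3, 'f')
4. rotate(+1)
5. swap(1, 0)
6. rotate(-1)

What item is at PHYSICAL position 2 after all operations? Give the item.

After op 1 (swap(4, 1)): offset=0, physical=[A,E,C,D,B], logical=[A,E,C,D,B]
After op 2 (replace(4, 'j')): offset=0, physical=[A,E,C,D,j], logical=[A,E,C,D,j]
After op 3 (replace(3, 'f')): offset=0, physical=[A,E,C,f,j], logical=[A,E,C,f,j]
After op 4 (rotate(+1)): offset=1, physical=[A,E,C,f,j], logical=[E,C,f,j,A]
After op 5 (swap(1, 0)): offset=1, physical=[A,C,E,f,j], logical=[C,E,f,j,A]
After op 6 (rotate(-1)): offset=0, physical=[A,C,E,f,j], logical=[A,C,E,f,j]

Answer: E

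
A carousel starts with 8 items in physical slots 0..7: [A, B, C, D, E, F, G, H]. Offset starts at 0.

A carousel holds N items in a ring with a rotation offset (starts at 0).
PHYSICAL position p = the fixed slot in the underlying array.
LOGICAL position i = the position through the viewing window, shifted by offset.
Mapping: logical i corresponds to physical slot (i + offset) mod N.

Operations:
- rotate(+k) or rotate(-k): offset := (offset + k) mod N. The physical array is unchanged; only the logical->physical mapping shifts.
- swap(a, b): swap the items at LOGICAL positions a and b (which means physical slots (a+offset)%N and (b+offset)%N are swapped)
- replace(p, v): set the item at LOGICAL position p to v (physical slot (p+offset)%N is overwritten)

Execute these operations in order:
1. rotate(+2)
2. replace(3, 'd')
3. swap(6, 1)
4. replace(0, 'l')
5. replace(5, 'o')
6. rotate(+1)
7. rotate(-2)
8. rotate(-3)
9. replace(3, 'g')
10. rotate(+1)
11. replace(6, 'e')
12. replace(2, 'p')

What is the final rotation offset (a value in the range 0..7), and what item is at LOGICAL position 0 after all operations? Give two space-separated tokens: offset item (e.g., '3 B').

After op 1 (rotate(+2)): offset=2, physical=[A,B,C,D,E,F,G,H], logical=[C,D,E,F,G,H,A,B]
After op 2 (replace(3, 'd')): offset=2, physical=[A,B,C,D,E,d,G,H], logical=[C,D,E,d,G,H,A,B]
After op 3 (swap(6, 1)): offset=2, physical=[D,B,C,A,E,d,G,H], logical=[C,A,E,d,G,H,D,B]
After op 4 (replace(0, 'l')): offset=2, physical=[D,B,l,A,E,d,G,H], logical=[l,A,E,d,G,H,D,B]
After op 5 (replace(5, 'o')): offset=2, physical=[D,B,l,A,E,d,G,o], logical=[l,A,E,d,G,o,D,B]
After op 6 (rotate(+1)): offset=3, physical=[D,B,l,A,E,d,G,o], logical=[A,E,d,G,o,D,B,l]
After op 7 (rotate(-2)): offset=1, physical=[D,B,l,A,E,d,G,o], logical=[B,l,A,E,d,G,o,D]
After op 8 (rotate(-3)): offset=6, physical=[D,B,l,A,E,d,G,o], logical=[G,o,D,B,l,A,E,d]
After op 9 (replace(3, 'g')): offset=6, physical=[D,g,l,A,E,d,G,o], logical=[G,o,D,g,l,A,E,d]
After op 10 (rotate(+1)): offset=7, physical=[D,g,l,A,E,d,G,o], logical=[o,D,g,l,A,E,d,G]
After op 11 (replace(6, 'e')): offset=7, physical=[D,g,l,A,E,e,G,o], logical=[o,D,g,l,A,E,e,G]
After op 12 (replace(2, 'p')): offset=7, physical=[D,p,l,A,E,e,G,o], logical=[o,D,p,l,A,E,e,G]

Answer: 7 o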